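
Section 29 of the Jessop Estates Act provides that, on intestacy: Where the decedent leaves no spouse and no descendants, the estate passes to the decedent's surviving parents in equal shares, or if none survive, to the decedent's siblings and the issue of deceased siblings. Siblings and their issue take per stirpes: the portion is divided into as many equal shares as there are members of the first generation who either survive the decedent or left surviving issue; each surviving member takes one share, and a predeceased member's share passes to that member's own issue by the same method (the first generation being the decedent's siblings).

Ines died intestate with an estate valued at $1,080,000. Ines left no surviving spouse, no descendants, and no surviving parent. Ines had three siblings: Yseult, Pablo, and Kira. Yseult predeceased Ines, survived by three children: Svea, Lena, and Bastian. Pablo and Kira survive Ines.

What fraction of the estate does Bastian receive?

The entire $1,080,000 passes to the siblings and their issue.
That amount ($1,080,000) is divided into 3 shares of $360,000: Pablo and Kira each take $360,000; Yseult's $360,000 share passes to Yseult's issue.
Yseult's share ($360,000) is divided into 3 shares of $120,000: Svea, Lena, and Bastian each take $120,000.

Bastian receives 1/9 of the estate.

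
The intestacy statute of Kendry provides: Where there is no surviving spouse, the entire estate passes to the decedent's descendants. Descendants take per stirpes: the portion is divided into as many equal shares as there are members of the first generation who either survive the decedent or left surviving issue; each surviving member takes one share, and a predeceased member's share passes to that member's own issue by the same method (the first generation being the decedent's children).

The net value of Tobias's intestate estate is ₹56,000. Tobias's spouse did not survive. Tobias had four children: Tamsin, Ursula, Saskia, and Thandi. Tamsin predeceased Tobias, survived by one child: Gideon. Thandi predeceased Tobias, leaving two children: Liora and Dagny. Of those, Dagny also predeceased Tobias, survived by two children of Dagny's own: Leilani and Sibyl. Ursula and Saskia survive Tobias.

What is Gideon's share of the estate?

Gideon receives ₹14,000.

The entire ₹56,000 passes to the descendants.
That amount (₹56,000) is divided into 4 shares of ₹14,000: Ursula and Saskia each take ₹14,000; Tamsin's ₹14,000 share passes to Tamsin's issue; Thandi's ₹14,000 share passes to Thandi's issue.
Tamsin's share (₹14,000) passes entirely to Gideon.
Thandi's share (₹14,000) is divided into 2 shares of ₹7,000: Liora takes ₹7,000; Dagny's ₹7,000 share passes to Dagny's issue.
Dagny's share (₹7,000) is divided into 2 shares of ₹3,500: Leilani and Sibyl each take ₹3,500.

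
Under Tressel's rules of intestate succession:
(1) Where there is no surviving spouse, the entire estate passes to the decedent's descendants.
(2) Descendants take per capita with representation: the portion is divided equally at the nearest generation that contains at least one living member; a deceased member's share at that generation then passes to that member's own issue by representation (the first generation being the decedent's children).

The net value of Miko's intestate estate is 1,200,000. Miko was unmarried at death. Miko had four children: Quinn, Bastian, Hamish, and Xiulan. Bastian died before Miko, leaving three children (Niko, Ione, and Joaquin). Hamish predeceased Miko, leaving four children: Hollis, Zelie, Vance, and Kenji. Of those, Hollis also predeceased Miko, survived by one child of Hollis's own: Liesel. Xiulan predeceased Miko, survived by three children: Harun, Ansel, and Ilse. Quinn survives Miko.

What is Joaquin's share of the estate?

The entire 1,200,000 passes to the descendants.
That amount (1,200,000) is divided into 4 shares of 300,000: Quinn takes 300,000; Bastian's 300,000 share passes to Bastian's issue; Hamish's 300,000 share passes to Hamish's issue; Xiulan's 300,000 share passes to Xiulan's issue.
Bastian's share (300,000) is divided into 3 shares of 100,000: Niko, Ione, and Joaquin each take 100,000.
Hamish's share (300,000) is divided into 4 shares of 75,000: Zelie, Vance, and Kenji each take 75,000; Hollis's 75,000 share passes to Hollis's issue.
Hollis's share (75,000) passes entirely to Liesel.
Xiulan's share (300,000) is divided into 3 shares of 100,000: Harun, Ansel, and Ilse each take 100,000.

Joaquin receives 100,000.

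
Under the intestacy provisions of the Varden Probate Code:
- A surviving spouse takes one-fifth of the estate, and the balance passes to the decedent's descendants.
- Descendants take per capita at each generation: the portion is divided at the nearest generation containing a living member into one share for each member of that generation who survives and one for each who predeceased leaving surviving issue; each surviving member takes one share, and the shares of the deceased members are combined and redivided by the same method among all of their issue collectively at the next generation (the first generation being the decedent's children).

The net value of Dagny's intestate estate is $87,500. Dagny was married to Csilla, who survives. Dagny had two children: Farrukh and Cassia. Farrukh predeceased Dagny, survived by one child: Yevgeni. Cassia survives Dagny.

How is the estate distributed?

Csilla takes one-fifth of $87,500 = $17,500. The remaining $70,000 passes to the descendants.
The descendants' portion ($70,000) is divided at the children's generation into 2 shares of $35,000. Cassia takes $35,000. The remaining share for the deceased Farrukh ($35,000) is carried to the next generation.
That pool ($35,000) passes entirely to Yevgeni, the sole taker at the grandchildren's generation.

Csilla: $17,500; Yevgeni: $35,000; Cassia: $35,000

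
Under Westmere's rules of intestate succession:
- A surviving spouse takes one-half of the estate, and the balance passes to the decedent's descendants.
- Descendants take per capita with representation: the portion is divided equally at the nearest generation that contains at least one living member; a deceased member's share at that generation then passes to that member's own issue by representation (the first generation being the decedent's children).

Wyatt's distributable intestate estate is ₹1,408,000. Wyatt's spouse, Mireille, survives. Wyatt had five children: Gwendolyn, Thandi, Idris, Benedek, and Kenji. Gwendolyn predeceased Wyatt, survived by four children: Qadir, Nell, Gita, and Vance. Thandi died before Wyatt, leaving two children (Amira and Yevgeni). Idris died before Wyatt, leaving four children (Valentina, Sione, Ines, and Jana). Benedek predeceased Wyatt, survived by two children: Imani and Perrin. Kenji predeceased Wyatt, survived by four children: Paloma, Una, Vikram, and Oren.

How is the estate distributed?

Mireille takes one-half of ₹1,408,000 = ₹704,000. The remaining ₹704,000 passes to the descendants.
No child survives, so the initial division is made at the grandchildren's generation.
The descendants' portion (₹704,000) is divided into 16 shares of ₹44,000: Qadir, Nell, Gita, Vance, Amira, Yevgeni, Valentina, Sione, Ines, Jana, Imani, Perrin, Paloma, Una, Vikram, and Oren each take ₹44,000.

Mireille: ₹704,000; Qadir: ₹44,000; Nell: ₹44,000; Gita: ₹44,000; Vance: ₹44,000; Amira: ₹44,000; Yevgeni: ₹44,000; Valentina: ₹44,000; Sione: ₹44,000; Ines: ₹44,000; Jana: ₹44,000; Imani: ₹44,000; Perrin: ₹44,000; Paloma: ₹44,000; Una: ₹44,000; Vikram: ₹44,000; Oren: ₹44,000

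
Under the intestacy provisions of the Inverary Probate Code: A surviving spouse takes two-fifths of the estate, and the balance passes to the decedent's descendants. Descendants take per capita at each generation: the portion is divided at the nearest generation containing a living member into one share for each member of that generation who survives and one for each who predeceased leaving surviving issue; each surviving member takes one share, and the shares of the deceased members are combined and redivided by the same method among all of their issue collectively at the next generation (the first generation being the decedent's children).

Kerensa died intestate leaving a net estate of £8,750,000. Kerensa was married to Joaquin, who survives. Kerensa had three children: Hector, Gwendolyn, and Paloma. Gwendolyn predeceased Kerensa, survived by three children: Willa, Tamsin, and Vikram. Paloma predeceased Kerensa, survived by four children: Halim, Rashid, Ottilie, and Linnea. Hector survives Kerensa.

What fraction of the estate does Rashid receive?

Joaquin takes two-fifths of £8,750,000 = £3,500,000. The remaining £5,250,000 passes to the descendants.
The descendants' portion (£5,250,000) is divided at the children's generation into 3 shares of £1,750,000. Hector takes £1,750,000. The 2 shares of the deceased (Gwendolyn and Paloma) are combined into a pool of £3,500,000.
That pool (£3,500,000) is divided at the grandchildren's generation equally among Willa, Tamsin, Vikram, Halim, Rashid, Ottilie, and Linnea: £500,000 each.

Rashid receives 2/35 of the estate.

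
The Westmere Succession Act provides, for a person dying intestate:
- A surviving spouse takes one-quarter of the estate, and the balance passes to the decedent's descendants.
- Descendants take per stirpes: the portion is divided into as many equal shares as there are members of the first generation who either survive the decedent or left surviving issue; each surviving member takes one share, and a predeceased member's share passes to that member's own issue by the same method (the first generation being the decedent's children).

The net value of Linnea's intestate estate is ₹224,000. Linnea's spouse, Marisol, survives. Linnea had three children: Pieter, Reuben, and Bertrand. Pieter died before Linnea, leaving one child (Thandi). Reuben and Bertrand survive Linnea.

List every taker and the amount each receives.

Marisol takes one-quarter of ₹224,000 = ₹56,000. The remaining ₹168,000 passes to the descendants.
The descendants' portion (₹168,000) is divided into 3 shares of ₹56,000: Reuben and Bertrand each take ₹56,000; Pieter's ₹56,000 share passes to Pieter's issue.
Pieter's share (₹56,000) passes entirely to Thandi.

Marisol: ₹56,000; Thandi: ₹56,000; Reuben: ₹56,000; Bertrand: ₹56,000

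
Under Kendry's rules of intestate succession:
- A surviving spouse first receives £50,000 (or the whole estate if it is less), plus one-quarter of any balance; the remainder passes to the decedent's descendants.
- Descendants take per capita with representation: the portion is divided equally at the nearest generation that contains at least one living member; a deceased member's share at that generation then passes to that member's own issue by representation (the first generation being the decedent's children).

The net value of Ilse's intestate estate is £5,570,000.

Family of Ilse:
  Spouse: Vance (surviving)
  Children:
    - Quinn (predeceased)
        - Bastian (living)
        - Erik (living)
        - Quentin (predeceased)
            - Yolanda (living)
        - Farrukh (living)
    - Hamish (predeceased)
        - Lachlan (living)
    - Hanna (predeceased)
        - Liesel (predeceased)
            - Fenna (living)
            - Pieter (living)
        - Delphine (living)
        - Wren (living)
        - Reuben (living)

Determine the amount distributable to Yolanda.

Vance first takes £50,000, leaving a balance of £5,520,000. Vance then takes one-quarter of the balance (£1,380,000), for a total of £1,430,000. The remaining £4,140,000 passes to the descendants.
No child survives, so the initial division is made at the grandchildren's generation.
The descendants' portion (£4,140,000) is divided into 9 shares of £460,000: Bastian, Erik, Farrukh, Lachlan, Delphine, Wren, and Reuben each take £460,000; Quentin's £460,000 share passes to Quentin's issue; Liesel's £460,000 share passes to Liesel's issue.
Quentin's share (£460,000) passes entirely to Yolanda.
Liesel's share (£460,000) is divided into 2 shares of £230,000: Fenna and Pieter each take £230,000.

Yolanda receives £460,000.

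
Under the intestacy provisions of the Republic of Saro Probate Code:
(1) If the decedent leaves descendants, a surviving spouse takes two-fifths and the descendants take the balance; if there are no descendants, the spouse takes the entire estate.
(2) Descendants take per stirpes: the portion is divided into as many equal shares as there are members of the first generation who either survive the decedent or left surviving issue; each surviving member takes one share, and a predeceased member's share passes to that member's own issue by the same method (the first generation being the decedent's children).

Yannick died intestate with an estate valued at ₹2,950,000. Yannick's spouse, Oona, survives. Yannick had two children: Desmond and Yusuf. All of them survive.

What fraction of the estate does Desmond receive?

Oona takes two-fifths of ₹2,950,000 = ₹1,180,000. The remaining ₹1,770,000 passes to the descendants.
The descendants' portion (₹1,770,000) is divided into 2 shares of ₹885,000: Desmond and Yusuf each take ₹885,000.

Desmond receives 3/10 of the estate.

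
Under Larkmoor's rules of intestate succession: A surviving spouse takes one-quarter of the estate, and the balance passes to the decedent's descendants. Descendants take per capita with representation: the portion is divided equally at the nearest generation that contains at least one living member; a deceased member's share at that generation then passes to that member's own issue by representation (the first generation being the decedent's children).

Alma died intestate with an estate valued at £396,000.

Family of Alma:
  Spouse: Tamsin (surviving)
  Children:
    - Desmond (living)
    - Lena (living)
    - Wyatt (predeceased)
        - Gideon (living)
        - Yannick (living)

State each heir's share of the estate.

Tamsin: £99,000; Desmond: £99,000; Lena: £99,000; Gideon: £49,500; Yannick: £49,500

Tamsin takes one-quarter of £396,000 = £99,000. The remaining £297,000 passes to the descendants.
The descendants' portion (£297,000) is divided into 3 shares of £99,000: Desmond and Lena each take £99,000; Wyatt's £99,000 share passes to Wyatt's issue.
Wyatt's share (£99,000) is divided into 2 shares of £49,500: Gideon and Yannick each take £49,500.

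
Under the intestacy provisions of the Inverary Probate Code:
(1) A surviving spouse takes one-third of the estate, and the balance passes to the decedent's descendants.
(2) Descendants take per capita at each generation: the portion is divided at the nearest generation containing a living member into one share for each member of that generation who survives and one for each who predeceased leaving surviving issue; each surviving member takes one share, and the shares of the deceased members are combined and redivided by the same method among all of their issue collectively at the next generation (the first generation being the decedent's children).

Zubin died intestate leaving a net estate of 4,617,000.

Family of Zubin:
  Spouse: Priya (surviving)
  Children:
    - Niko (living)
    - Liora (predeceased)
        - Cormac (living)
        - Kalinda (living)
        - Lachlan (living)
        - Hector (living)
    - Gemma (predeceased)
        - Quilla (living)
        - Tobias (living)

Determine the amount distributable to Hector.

Hector receives 342,000.

Priya takes one-third of 4,617,000 = 1,539,000. The remaining 3,078,000 passes to the descendants.
The descendants' portion (3,078,000) is divided at the children's generation into 3 shares of 1,026,000. Niko takes 1,026,000. The 2 shares of the deceased (Liora and Gemma) are combined into a pool of 2,052,000.
That pool (2,052,000) is divided at the grandchildren's generation equally among Cormac, Kalinda, Lachlan, Hector, Quilla, and Tobias: 342,000 each.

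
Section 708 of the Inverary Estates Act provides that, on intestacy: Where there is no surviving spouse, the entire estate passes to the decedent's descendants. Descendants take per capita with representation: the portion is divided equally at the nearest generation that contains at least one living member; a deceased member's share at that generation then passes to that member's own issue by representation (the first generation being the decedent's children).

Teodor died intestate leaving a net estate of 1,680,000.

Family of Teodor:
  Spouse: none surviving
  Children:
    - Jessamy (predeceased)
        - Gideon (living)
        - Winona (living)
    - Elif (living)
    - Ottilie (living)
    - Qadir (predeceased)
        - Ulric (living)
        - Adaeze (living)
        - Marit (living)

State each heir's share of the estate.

Gideon: 210,000; Winona: 210,000; Elif: 420,000; Ottilie: 420,000; Ulric: 140,000; Adaeze: 140,000; Marit: 140,000

The entire 1,680,000 passes to the descendants.
That amount (1,680,000) is divided into 4 shares of 420,000: Elif and Ottilie each take 420,000; Jessamy's 420,000 share passes to Jessamy's issue; Qadir's 420,000 share passes to Qadir's issue.
Jessamy's share (420,000) is divided into 2 shares of 210,000: Gideon and Winona each take 210,000.
Qadir's share (420,000) is divided into 3 shares of 140,000: Ulric, Adaeze, and Marit each take 140,000.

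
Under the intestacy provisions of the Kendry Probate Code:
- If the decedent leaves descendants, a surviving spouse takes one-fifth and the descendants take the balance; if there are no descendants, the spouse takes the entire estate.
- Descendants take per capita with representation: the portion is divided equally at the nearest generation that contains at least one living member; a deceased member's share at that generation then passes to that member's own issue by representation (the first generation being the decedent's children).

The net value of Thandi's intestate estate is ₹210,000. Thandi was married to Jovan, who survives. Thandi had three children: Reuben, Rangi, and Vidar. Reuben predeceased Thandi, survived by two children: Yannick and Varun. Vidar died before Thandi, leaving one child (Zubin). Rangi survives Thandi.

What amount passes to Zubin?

Jovan takes one-fifth of ₹210,000 = ₹42,000. The remaining ₹168,000 passes to the descendants.
The descendants' portion (₹168,000) is divided into 3 shares of ₹56,000: Rangi takes ₹56,000; Reuben's ₹56,000 share passes to Reuben's issue; Vidar's ₹56,000 share passes to Vidar's issue.
Reuben's share (₹56,000) is divided into 2 shares of ₹28,000: Yannick and Varun each take ₹28,000.
Vidar's share (₹56,000) passes entirely to Zubin.

Zubin receives ₹56,000.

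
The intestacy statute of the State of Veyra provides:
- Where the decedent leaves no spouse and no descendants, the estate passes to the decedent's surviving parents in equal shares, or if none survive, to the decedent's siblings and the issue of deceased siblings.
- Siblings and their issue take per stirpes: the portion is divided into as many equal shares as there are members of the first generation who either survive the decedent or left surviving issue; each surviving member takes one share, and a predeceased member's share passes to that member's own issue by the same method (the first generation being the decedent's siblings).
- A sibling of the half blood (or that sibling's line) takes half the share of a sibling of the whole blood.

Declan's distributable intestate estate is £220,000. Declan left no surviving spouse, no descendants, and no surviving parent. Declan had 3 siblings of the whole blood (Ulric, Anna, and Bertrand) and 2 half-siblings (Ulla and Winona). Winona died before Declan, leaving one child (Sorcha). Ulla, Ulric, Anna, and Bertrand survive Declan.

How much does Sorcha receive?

The entire £220,000 passes to the siblings and their issue.
Counting each half-blood sibling's line as half a unit, there are 4 units in £220,000, so one unit is £55,000. Whole-blood lines (Ulric, Anna, and Bertrand) take £55,000 each; half-blood lines (Ulla and Winona) take £27,500 each.
Winona's share (£27,500) passes entirely to Sorcha.

Sorcha receives £27,500.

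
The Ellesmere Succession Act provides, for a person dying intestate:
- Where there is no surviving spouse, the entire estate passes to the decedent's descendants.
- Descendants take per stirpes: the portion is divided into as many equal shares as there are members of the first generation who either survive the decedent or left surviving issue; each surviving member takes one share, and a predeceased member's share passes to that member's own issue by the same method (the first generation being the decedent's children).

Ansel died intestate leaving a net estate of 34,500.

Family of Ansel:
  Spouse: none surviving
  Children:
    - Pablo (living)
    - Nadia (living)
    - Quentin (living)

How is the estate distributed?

The entire 34,500 passes to the descendants.
That amount (34,500) is divided into 3 shares of 11,500: Pablo, Nadia, and Quentin each take 11,500.

Pablo: 11,500; Nadia: 11,500; Quentin: 11,500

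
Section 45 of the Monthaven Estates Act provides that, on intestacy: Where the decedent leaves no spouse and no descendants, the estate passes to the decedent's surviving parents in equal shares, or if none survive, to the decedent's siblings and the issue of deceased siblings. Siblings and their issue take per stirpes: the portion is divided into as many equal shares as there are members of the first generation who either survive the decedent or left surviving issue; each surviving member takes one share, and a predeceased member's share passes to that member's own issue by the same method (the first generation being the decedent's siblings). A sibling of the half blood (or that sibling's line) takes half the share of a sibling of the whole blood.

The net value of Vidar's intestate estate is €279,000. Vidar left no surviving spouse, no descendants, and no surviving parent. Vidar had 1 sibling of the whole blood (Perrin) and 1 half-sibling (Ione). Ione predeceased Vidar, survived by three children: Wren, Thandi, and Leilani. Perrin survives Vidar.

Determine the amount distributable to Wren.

The entire €279,000 passes to the siblings and their issue.
Counting each half-blood sibling's line as half a unit, there are 3/2 units in €279,000, so one unit is €186,000. Whole-blood lines (Perrin) take €186,000 each; half-blood lines (Ione) take €93,000 each.
Ione's share (€93,000) is divided into 3 shares of €31,000: Wren, Thandi, and Leilani each take €31,000.

Wren receives €31,000.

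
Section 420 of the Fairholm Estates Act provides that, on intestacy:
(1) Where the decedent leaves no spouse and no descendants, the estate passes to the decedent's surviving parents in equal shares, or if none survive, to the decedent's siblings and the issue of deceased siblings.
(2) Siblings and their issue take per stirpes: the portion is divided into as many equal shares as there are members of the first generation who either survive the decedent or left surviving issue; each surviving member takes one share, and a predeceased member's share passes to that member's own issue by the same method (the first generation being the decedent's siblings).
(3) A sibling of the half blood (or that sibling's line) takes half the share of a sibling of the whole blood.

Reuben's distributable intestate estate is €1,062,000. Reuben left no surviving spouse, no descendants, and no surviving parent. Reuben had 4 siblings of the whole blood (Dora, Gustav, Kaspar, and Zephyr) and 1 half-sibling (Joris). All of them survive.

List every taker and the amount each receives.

The entire €1,062,000 passes to the siblings and their issue.
Counting each half-blood sibling's line as half a unit, there are 9/2 units in €1,062,000, so one unit is €236,000. Whole-blood lines (Dora, Gustav, Kaspar, and Zephyr) take €236,000 each; half-blood lines (Joris) take €118,000 each.

Dora: €236,000; Gustav: €236,000; Kaspar: €236,000; Zephyr: €236,000; Joris: €118,000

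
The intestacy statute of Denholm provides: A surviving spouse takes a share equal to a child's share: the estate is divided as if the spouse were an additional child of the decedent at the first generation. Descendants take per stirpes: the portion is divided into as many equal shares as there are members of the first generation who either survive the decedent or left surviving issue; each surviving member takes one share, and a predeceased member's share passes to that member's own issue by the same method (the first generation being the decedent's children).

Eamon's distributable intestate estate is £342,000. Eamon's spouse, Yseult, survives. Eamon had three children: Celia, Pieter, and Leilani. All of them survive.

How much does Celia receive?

Celia receives £85,500.

The spouse counts as an additional share at the children's level, so there are 4 primary shares of £85,500. Yseult takes one such share (£85,500).
The children's combined portion (£256,500) is divided into 3 shares of £85,500: Celia, Pieter, and Leilani each take £85,500.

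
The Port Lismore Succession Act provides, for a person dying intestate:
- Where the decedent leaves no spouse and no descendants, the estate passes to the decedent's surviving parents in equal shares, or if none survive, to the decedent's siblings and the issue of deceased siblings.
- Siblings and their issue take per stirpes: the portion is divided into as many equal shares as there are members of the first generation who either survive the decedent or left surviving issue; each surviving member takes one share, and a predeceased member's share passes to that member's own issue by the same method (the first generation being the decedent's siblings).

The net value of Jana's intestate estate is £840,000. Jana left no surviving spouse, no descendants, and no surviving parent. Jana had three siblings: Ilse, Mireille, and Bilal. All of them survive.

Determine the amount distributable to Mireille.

The entire £840,000 passes to the siblings and their issue.
That amount (£840,000) is divided into 3 shares of £280,000: Ilse, Mireille, and Bilal each take £280,000.

Mireille receives £280,000.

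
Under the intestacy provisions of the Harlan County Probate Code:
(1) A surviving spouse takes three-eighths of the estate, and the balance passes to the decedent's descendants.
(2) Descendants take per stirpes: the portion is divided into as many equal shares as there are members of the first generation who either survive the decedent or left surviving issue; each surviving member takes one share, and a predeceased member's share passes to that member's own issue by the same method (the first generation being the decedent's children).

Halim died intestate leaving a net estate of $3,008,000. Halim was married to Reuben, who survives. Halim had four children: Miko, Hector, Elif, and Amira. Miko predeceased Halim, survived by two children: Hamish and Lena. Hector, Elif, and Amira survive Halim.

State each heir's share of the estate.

Reuben: $1,128,000; Hamish: $235,000; Lena: $235,000; Hector: $470,000; Elif: $470,000; Amira: $470,000

Reuben takes three-eighths of $3,008,000 = $1,128,000. The remaining $1,880,000 passes to the descendants.
The descendants' portion ($1,880,000) is divided into 4 shares of $470,000: Hector, Elif, and Amira each take $470,000; Miko's $470,000 share passes to Miko's issue.
Miko's share ($470,000) is divided into 2 shares of $235,000: Hamish and Lena each take $235,000.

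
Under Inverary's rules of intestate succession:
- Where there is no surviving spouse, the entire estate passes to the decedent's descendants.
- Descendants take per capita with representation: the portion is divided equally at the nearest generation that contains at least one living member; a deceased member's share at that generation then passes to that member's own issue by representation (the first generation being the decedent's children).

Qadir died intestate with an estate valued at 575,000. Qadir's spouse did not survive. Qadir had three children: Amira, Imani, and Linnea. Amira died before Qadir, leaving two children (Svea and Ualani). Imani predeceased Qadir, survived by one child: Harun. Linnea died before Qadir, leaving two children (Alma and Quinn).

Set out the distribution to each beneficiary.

Svea: 115,000; Ualani: 115,000; Harun: 115,000; Alma: 115,000; Quinn: 115,000

The entire 575,000 passes to the descendants.
No child survives, so the initial division is made at the grandchildren's generation.
That amount (575,000) is divided into 5 shares of 115,000: Svea, Ualani, Harun, Alma, and Quinn each take 115,000.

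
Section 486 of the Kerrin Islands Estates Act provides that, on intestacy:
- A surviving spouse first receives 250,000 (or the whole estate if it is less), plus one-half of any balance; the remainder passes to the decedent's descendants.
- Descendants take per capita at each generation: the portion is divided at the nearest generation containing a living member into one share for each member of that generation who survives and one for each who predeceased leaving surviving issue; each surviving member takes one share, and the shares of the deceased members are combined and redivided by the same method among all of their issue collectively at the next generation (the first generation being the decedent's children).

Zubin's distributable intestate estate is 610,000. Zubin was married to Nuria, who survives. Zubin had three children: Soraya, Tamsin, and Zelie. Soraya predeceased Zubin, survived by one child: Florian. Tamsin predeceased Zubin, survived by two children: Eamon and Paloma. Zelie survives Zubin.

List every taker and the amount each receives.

Nuria first takes 250,000, leaving a balance of 360,000. Nuria then takes one-half of the balance (180,000), for a total of 430,000. The remaining 180,000 passes to the descendants.
The descendants' portion (180,000) is divided at the children's generation into 3 shares of 60,000. Zelie takes 60,000. The 2 shares of the deceased (Soraya and Tamsin) are combined into a pool of 120,000.
That pool (120,000) is divided at the grandchildren's generation equally among Florian, Eamon, and Paloma: 40,000 each.

Nuria: 430,000; Florian: 40,000; Eamon: 40,000; Paloma: 40,000; Zelie: 60,000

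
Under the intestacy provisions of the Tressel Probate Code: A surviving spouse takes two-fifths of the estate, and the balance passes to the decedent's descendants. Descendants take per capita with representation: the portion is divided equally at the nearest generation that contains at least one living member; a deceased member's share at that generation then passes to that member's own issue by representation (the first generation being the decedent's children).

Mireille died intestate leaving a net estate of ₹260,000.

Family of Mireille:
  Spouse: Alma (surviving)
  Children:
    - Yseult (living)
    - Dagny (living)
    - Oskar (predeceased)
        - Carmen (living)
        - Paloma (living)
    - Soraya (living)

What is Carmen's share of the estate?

Carmen receives ₹19,500.

Alma takes two-fifths of ₹260,000 = ₹104,000. The remaining ₹156,000 passes to the descendants.
The descendants' portion (₹156,000) is divided into 4 shares of ₹39,000: Yseult, Dagny, and Soraya each take ₹39,000; Oskar's ₹39,000 share passes to Oskar's issue.
Oskar's share (₹39,000) is divided into 2 shares of ₹19,500: Carmen and Paloma each take ₹19,500.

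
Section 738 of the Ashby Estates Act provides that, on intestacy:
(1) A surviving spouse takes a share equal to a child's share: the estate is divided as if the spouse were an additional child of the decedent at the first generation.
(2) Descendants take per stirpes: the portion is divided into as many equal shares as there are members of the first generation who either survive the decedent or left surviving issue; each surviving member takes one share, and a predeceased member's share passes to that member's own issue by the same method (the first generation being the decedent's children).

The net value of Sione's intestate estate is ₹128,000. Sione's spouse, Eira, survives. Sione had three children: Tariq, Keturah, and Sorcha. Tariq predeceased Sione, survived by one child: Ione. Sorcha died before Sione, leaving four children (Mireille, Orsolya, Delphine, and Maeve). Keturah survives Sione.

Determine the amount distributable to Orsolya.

The spouse counts as an additional share at the children's level, so there are 4 primary shares of ₹32,000. Eira takes one such share (₹32,000).
The children's combined portion (₹96,000) is divided into 3 shares of ₹32,000: Keturah takes ₹32,000; Tariq's ₹32,000 share passes to Tariq's issue; Sorcha's ₹32,000 share passes to Sorcha's issue.
Tariq's share (₹32,000) passes entirely to Ione.
Sorcha's share (₹32,000) is divided into 4 shares of ₹8,000: Mireille, Orsolya, Delphine, and Maeve each take ₹8,000.

Orsolya receives ₹8,000.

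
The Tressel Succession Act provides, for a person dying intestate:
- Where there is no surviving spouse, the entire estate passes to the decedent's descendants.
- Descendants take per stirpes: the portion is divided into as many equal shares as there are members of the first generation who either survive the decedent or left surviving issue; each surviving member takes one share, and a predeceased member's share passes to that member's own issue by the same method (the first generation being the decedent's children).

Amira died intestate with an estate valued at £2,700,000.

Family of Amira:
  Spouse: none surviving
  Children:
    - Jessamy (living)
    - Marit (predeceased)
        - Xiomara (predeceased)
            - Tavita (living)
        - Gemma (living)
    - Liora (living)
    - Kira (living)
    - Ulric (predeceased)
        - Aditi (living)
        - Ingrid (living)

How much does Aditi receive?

Aditi receives £270,000.

The entire £2,700,000 passes to the descendants.
That amount (£2,700,000) is divided into 5 shares of £540,000: Jessamy, Liora, and Kira each take £540,000; Marit's £540,000 share passes to Marit's issue; Ulric's £540,000 share passes to Ulric's issue.
Marit's share (£540,000) is divided into 2 shares of £270,000: Gemma takes £270,000; Xiomara's £270,000 share passes to Xiomara's issue.
Xiomara's share (£270,000) passes entirely to Tavita.
Ulric's share (£540,000) is divided into 2 shares of £270,000: Aditi and Ingrid each take £270,000.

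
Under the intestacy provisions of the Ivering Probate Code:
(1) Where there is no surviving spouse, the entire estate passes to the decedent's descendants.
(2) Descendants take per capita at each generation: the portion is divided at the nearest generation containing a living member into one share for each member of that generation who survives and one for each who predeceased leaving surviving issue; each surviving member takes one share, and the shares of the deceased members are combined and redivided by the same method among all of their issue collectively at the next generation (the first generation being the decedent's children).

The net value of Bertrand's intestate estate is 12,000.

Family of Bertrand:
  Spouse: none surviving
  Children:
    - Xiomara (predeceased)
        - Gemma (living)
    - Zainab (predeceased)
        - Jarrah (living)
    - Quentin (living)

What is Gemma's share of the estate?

The entire 12,000 passes to the descendants.
That amount (12,000) is divided at the children's generation into 3 shares of 4,000. Quentin takes 4,000. The 2 shares of the deceased (Xiomara and Zainab) are combined into a pool of 8,000.
That pool (8,000) is divided at the grandchildren's generation equally among Gemma and Jarrah: 4,000 each.

Gemma receives 4,000.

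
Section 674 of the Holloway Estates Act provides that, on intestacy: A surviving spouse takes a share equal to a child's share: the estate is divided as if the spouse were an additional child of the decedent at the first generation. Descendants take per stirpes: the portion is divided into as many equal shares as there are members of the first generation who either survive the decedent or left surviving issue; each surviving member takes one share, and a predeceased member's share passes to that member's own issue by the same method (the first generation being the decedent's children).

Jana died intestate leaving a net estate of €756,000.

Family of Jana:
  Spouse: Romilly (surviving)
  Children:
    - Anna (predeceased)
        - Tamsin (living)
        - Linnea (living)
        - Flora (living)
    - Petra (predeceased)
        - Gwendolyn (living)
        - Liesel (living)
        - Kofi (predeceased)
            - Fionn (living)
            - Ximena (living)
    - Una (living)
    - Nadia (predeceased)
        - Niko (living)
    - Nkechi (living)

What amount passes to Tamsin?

Tamsin receives €42,000.

The spouse counts as an additional share at the children's level, so there are 6 primary shares of €126,000. Romilly takes one such share (€126,000).
The children's combined portion (€630,000) is divided into 5 shares of €126,000: Una and Nkechi each take €126,000; Anna's €126,000 share passes to Anna's issue; Petra's €126,000 share passes to Petra's issue; Nadia's €126,000 share passes to Nadia's issue.
Anna's share (€126,000) is divided into 3 shares of €42,000: Tamsin, Linnea, and Flora each take €42,000.
Petra's share (€126,000) is divided into 3 shares of €42,000: Gwendolyn and Liesel each take €42,000; Kofi's €42,000 share passes to Kofi's issue.
Kofi's share (€42,000) is divided into 2 shares of €21,000: Fionn and Ximena each take €21,000.
Nadia's share (€126,000) passes entirely to Niko.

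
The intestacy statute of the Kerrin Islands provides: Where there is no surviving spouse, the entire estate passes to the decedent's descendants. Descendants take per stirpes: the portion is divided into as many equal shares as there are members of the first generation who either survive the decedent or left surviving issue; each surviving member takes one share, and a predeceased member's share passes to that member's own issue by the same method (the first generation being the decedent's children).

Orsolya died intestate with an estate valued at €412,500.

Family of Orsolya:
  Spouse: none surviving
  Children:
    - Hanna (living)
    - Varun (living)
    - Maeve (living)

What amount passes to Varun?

Varun receives €137,500.

The entire €412,500 passes to the descendants.
That amount (€412,500) is divided into 3 shares of €137,500: Hanna, Varun, and Maeve each take €137,500.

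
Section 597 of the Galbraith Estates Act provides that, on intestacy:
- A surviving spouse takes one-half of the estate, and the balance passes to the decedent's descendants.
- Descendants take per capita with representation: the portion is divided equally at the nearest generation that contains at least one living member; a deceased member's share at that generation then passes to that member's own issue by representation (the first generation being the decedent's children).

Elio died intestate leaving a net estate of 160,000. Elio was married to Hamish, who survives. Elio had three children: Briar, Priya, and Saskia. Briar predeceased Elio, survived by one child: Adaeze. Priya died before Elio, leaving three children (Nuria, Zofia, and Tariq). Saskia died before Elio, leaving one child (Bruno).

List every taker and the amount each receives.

Hamish: 80,000; Adaeze: 16,000; Nuria: 16,000; Zofia: 16,000; Tariq: 16,000; Bruno: 16,000

Hamish takes one-half of 160,000 = 80,000. The remaining 80,000 passes to the descendants.
No child survives, so the initial division is made at the grandchildren's generation.
The descendants' portion (80,000) is divided into 5 shares of 16,000: Adaeze, Nuria, Zofia, Tariq, and Bruno each take 16,000.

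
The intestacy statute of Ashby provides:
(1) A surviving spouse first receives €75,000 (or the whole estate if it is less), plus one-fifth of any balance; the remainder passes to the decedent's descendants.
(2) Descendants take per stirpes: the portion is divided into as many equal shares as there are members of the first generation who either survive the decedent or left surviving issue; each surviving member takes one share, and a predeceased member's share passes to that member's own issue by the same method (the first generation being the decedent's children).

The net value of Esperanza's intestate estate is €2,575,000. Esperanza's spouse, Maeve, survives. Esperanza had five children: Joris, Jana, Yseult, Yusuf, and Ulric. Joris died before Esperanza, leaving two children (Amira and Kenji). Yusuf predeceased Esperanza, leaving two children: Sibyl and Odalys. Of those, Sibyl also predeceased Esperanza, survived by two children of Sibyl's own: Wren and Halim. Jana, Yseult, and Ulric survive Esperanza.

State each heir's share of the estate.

Maeve: €575,000; Amira: €200,000; Kenji: €200,000; Jana: €400,000; Yseult: €400,000; Wren: €100,000; Halim: €100,000; Odalys: €200,000; Ulric: €400,000

Maeve first takes €75,000, leaving a balance of €2,500,000. Maeve then takes one-fifth of the balance (€500,000), for a total of €575,000. The remaining €2,000,000 passes to the descendants.
The descendants' portion (€2,000,000) is divided into 5 shares of €400,000: Jana, Yseult, and Ulric each take €400,000; Joris's €400,000 share passes to Joris's issue; Yusuf's €400,000 share passes to Yusuf's issue.
Joris's share (€400,000) is divided into 2 shares of €200,000: Amira and Kenji each take €200,000.
Yusuf's share (€400,000) is divided into 2 shares of €200,000: Odalys takes €200,000; Sibyl's €200,000 share passes to Sibyl's issue.
Sibyl's share (€200,000) is divided into 2 shares of €100,000: Wren and Halim each take €100,000.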